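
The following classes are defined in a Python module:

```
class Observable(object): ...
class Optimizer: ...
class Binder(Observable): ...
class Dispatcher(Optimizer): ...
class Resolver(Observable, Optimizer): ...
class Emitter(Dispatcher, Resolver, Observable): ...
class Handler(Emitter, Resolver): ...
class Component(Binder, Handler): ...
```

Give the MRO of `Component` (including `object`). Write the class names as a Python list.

[Component, Binder, Handler, Emitter, Dispatcher, Resolver, Observable, Optimizer, object]

L[Component] = Component + merge(L[Binder], L[Handler], [Binder Handler])
  take Binder:  [Binder Observable object] + [Handler Emitter Dispatcher Resolver Observable Optimizer object] + [Binder Handler]
  take Handler:  [Observable object] + [Handler Emitter Dispatcher Resolver Observable Optimizer object] + [Handler]
  take Emitter:  [Observable object] + [Emitter Dispatcher Resolver Observable Optimizer object]
  take Dispatcher:  [Observable object] + [Dispatcher Resolver Observable Optimizer object]
  take Resolver:  [Observable object] + [Resolver Observable Optimizer object]
  take Observable:  [Observable object] + [Observable Optimizer object]
  take Optimizer:  [object] + [Optimizer object]
  take object:  [object] + [object]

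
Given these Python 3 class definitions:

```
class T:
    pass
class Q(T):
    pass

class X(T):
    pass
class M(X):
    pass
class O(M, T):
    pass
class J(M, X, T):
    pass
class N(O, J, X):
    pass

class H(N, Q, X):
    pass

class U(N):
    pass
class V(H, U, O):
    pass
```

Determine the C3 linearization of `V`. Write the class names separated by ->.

L[V] = V + merge(L[H], L[U], L[O], [H U O])
  take H:  [H N O J M Q X T object] + [U N O J M X T object] + [O M X T object] + [H U O]
  take U:  [N O J M Q X T object] + [U N O J M X T object] + [O M X T object] + [U O]
  take N:  [N O J M Q X T object] + [N O J M X T object] + [O M X T object] + [O]
  take O:  [O J M Q X T object] + [O J M X T object] + [O M X T object] + [O]
  take J:  [J M Q X T object] + [J M X T object] + [M X T object]
  take M:  [M Q X T object] + [M X T object] + [M X T object]
  take Q:  [Q X T object] + [X T object] + [X T object]
  take X:  [X T object] + [X T object] + [X T object]
  take T:  [T object] + [T object] + [T object]
  take object:  [object] + [object] + [object]

V -> H -> U -> N -> O -> J -> M -> Q -> X -> T -> object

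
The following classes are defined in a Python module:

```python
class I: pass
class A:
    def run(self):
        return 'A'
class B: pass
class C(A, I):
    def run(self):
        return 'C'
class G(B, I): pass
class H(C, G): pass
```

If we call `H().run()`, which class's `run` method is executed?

C

L[H] = H + merge(L[C], L[G], [C G])
  take C:  [C A I object] + [G B I object] + [C G]
  take A:  [A I object] + [G B I object] + [G]
  take G:  [I object] + [G B I object] + [G]
  take B:  [I object] + [B I object]
  take I:  [I object] + [I object]
  take object:  [object] + [object]
MRO: H C A G B I object
run is defined in: A, C. First along the MRO is C.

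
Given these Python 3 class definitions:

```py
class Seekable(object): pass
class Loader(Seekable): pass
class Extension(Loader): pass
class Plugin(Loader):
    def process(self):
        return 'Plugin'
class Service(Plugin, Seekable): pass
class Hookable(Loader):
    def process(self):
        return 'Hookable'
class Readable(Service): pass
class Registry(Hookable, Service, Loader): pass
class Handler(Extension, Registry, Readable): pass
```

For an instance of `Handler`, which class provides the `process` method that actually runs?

Hookable

L[Handler] = Handler + merge(L[Extension], L[Registry], L[Readable], [Extension Registry Readable])
  take Extension:  [Extension Loader Seekable object] + [Registry Hookable Service Plugin Loader Seekable object] + [Readable Service Plugin Loader Seekable object] + [Extension Registry Readable]
  take Registry:  [Loader Seekable object] + [Registry Hookable Service Plugin Loader Seekable object] + [Readable Service Plugin Loader Seekable object] + [Registry Readable]
  take Hookable:  [Loader Seekable object] + [Hookable Service Plugin Loader Seekable object] + [Readable Service Plugin Loader Seekable object] + [Readable]
  take Readable:  [Loader Seekable object] + [Service Plugin Loader Seekable object] + [Readable Service Plugin Loader Seekable object] + [Readable]
  take Service:  [Loader Seekable object] + [Service Plugin Loader Seekable object] + [Service Plugin Loader Seekable object]
  take Plugin:  [Loader Seekable object] + [Plugin Loader Seekable object] + [Plugin Loader Seekable object]
  take Loader:  [Loader Seekable object] + [Loader Seekable object] + [Loader Seekable object]
  take Seekable:  [Seekable object] + [Seekable object] + [Seekable object]
  take object:  [object] + [object] + [object]
MRO: Handler Extension Registry Hookable Readable Service Plugin Loader Seekable object
process is defined in: Hookable, Plugin. First along the MRO is Hookable.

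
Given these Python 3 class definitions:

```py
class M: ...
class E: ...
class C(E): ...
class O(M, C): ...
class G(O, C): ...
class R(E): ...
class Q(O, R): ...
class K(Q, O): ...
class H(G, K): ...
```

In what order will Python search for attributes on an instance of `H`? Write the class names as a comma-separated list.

H, G, K, Q, O, M, C, R, E, object

L[H] = H + merge(L[G], L[K], [G K])
  take G:  [G O M C E object] + [K Q O M C R E object] + [G K]
  take K:  [O M C E object] + [K Q O M C R E object] + [K]
  take Q:  [O M C E object] + [Q O M C R E object]
  take O:  [O M C E object] + [O M C R E object]
  take M:  [M C E object] + [M C R E object]
  take C:  [C E object] + [C R E object]
  take R:  [E object] + [R E object]
  take E:  [E object] + [E object]
  take object:  [object] + [object]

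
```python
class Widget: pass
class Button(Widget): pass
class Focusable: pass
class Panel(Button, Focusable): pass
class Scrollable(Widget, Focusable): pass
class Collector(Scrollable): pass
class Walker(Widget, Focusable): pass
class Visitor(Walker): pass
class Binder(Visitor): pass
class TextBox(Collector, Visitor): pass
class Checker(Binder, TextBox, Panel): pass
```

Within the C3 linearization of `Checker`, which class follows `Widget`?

L[Checker] = Checker + merge(L[Binder], L[TextBox], L[Panel], [Binder TextBox Panel])
  take Binder:  [Binder Visitor Walker Widget Focusable object] + [TextBox Collector Scrollable Visitor Walker Widget Focusable object] + [Panel Button Widget Focusable object] + [Binder TextBox Panel]
  take TextBox:  [Visitor Walker Widget Focusable object] + [TextBox Collector Scrollable Visitor Walker Widget Focusable object] + [Panel Button Widget Focusable object] + [TextBox Panel]
  take Collector:  [Visitor Walker Widget Focusable object] + [Collector Scrollable Visitor Walker Widget Focusable object] + [Panel Button Widget Focusable object] + [Panel]
  take Scrollable:  [Visitor Walker Widget Focusable object] + [Scrollable Visitor Walker Widget Focusable object] + [Panel Button Widget Focusable object] + [Panel]
  take Visitor:  [Visitor Walker Widget Focusable object] + [Visitor Walker Widget Focusable object] + [Panel Button Widget Focusable object] + [Panel]
  take Walker:  [Walker Widget Focusable object] + [Walker Widget Focusable object] + [Panel Button Widget Focusable object] + [Panel]
  take Panel:  [Widget Focusable object] + [Widget Focusable object] + [Panel Button Widget Focusable object] + [Panel]
  take Button:  [Widget Focusable object] + [Widget Focusable object] + [Button Widget Focusable object]
  take Widget:  [Widget Focusable object] + [Widget Focusable object] + [Widget Focusable object]
  take Focusable:  [Focusable object] + [Focusable object] + [Focusable object]
  take object:  [object] + [object] + [object]
MRO: Checker Binder TextBox Collector Scrollable Visitor Walker Panel Button Widget Focusable object
Widget is at position 9; next is Focusable.

Focusable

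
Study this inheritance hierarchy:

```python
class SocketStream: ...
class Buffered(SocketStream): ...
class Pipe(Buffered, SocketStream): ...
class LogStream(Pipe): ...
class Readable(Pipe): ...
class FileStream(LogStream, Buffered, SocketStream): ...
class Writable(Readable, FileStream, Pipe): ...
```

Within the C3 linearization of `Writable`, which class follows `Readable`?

FileStream

L[Writable] = Writable + merge(L[Readable], L[FileStream], L[Pipe], [Readable FileStream Pipe])
  take Readable:  [Readable Pipe Buffered SocketStream object] + [FileStream LogStream Pipe Buffered SocketStream object] + [Pipe Buffered SocketStream object] + [Readable FileStream Pipe]
  take FileStream:  [Pipe Buffered SocketStream object] + [FileStream LogStream Pipe Buffered SocketStream object] + [Pipe Buffered SocketStream object] + [FileStream Pipe]
  take LogStream:  [Pipe Buffered SocketStream object] + [LogStream Pipe Buffered SocketStream object] + [Pipe Buffered SocketStream object] + [Pipe]
  take Pipe:  [Pipe Buffered SocketStream object] + [Pipe Buffered SocketStream object] + [Pipe Buffered SocketStream object] + [Pipe]
  take Buffered:  [Buffered SocketStream object] + [Buffered SocketStream object] + [Buffered SocketStream object]
  take SocketStream:  [SocketStream object] + [SocketStream object] + [SocketStream object]
  take object:  [object] + [object] + [object]
MRO: Writable Readable FileStream LogStream Pipe Buffered SocketStream object
Readable is at position 1; next is FileStream.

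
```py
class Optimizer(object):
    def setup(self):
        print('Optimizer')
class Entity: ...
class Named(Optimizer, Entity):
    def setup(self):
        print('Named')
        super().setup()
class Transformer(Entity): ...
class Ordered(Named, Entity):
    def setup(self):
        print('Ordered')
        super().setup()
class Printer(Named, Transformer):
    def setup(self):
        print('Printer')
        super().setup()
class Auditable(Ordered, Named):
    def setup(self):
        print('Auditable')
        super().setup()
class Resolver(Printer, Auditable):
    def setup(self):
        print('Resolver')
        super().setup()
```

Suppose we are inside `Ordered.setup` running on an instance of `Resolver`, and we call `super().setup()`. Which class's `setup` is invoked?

L[Resolver] = Resolver + merge(L[Printer], L[Auditable], [Printer Auditable])
  take Printer:  [Printer Named Optimizer Transformer Entity object] + [Auditable Ordered Named Optimizer Entity object] + [Printer Auditable]
  take Auditable:  [Named Optimizer Transformer Entity object] + [Auditable Ordered Named Optimizer Entity object] + [Auditable]
  take Ordered:  [Named Optimizer Transformer Entity object] + [Ordered Named Optimizer Entity object]
  take Named:  [Named Optimizer Transformer Entity object] + [Named Optimizer Entity object]
  take Optimizer:  [Optimizer Transformer Entity object] + [Optimizer Entity object]
  take Transformer:  [Transformer Entity object] + [Entity object]
  take Entity:  [Entity object] + [Entity object]
  take object:  [object] + [object]
MRO: Resolver Printer Auditable Ordered Named Optimizer Transformer Entity object
super() in Ordered.setup on a Resolver instance goes to the class after Ordered in Resolver's MRO: Named.

Named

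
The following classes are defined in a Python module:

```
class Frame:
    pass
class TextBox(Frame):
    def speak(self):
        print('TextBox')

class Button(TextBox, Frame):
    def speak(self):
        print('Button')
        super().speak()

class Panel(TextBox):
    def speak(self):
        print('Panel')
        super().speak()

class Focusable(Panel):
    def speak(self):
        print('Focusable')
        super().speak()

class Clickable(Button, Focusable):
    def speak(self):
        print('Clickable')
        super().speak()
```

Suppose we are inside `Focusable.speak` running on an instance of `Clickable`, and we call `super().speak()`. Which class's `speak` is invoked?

L[Clickable] = Clickable + merge(L[Button], L[Focusable], [Button Focusable])
  take Button:  [Button TextBox Frame object] + [Focusable Panel TextBox Frame object] + [Button Focusable]
  take Focusable:  [TextBox Frame object] + [Focusable Panel TextBox Frame object] + [Focusable]
  take Panel:  [TextBox Frame object] + [Panel TextBox Frame object]
  take TextBox:  [TextBox Frame object] + [TextBox Frame object]
  take Frame:  [Frame object] + [Frame object]
  take object:  [object] + [object]
MRO: Clickable Button Focusable Panel TextBox Frame object
super() in Focusable.speak on a Clickable instance goes to the class after Focusable in Clickable's MRO: Panel.

Panel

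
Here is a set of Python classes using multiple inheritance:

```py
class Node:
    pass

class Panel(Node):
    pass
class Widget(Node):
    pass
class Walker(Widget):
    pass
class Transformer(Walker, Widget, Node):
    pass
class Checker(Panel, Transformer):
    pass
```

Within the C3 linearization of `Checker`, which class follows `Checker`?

L[Checker] = Checker + merge(L[Panel], L[Transformer], [Panel Transformer])
  take Panel:  [Panel Node object] + [Transformer Walker Widget Node object] + [Panel Transformer]
  take Transformer:  [Node object] + [Transformer Walker Widget Node object] + [Transformer]
  take Walker:  [Node object] + [Walker Widget Node object]
  take Widget:  [Node object] + [Widget Node object]
  take Node:  [Node object] + [Node object]
  take object:  [object] + [object]
MRO: Checker Panel Transformer Walker Widget Node object
Checker is at position 0; next is Panel.

Panel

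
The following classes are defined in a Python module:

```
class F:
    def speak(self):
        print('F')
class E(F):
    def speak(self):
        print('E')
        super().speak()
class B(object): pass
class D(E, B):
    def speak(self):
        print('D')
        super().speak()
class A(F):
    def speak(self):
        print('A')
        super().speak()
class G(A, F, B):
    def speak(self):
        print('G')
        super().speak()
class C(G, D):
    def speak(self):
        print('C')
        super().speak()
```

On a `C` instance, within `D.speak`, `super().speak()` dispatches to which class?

L[C] = C + merge(L[G], L[D], [G D])
  take G:  [G A F B object] + [D E F B object] + [G D]
  take A:  [A F B object] + [D E F B object] + [D]
  take D:  [F B object] + [D E F B object] + [D]
  take E:  [F B object] + [E F B object]
  take F:  [F B object] + [F B object]
  take B:  [B object] + [B object]
  take object:  [object] + [object]
MRO: C G A D E F B object
super() in D.speak on a C instance goes to the class after D in C's MRO: E.

E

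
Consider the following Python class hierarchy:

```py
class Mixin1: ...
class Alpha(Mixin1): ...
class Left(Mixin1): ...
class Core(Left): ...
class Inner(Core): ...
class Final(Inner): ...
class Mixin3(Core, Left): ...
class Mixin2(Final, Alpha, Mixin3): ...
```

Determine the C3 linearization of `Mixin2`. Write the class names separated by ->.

L[Mixin2] = Mixin2 + merge(L[Final], L[Alpha], L[Mixin3], [Final Alpha Mixin3])
  take Final:  [Final Inner Core Left Mixin1 object] + [Alpha Mixin1 object] + [Mixin3 Core Left Mixin1 object] + [Final Alpha Mixin3]
  take Inner:  [Inner Core Left Mixin1 object] + [Alpha Mixin1 object] + [Mixin3 Core Left Mixin1 object] + [Alpha Mixin3]
  take Alpha:  [Core Left Mixin1 object] + [Alpha Mixin1 object] + [Mixin3 Core Left Mixin1 object] + [Alpha Mixin3]
  take Mixin3:  [Core Left Mixin1 object] + [Mixin1 object] + [Mixin3 Core Left Mixin1 object] + [Mixin3]
  take Core:  [Core Left Mixin1 object] + [Mixin1 object] + [Core Left Mixin1 object]
  take Left:  [Left Mixin1 object] + [Mixin1 object] + [Left Mixin1 object]
  take Mixin1:  [Mixin1 object] + [Mixin1 object] + [Mixin1 object]
  take object:  [object] + [object] + [object]

Mixin2 -> Final -> Inner -> Alpha -> Mixin3 -> Core -> Left -> Mixin1 -> object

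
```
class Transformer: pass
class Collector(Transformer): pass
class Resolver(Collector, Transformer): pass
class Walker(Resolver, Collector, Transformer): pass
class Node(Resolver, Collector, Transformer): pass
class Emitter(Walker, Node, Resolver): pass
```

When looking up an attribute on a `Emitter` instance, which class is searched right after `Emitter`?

L[Emitter] = Emitter + merge(L[Walker], L[Node], L[Resolver], [Walker Node Resolver])
  take Walker:  [Walker Resolver Collector Transformer object] + [Node Resolver Collector Transformer object] + [Resolver Collector Transformer object] + [Walker Node Resolver]
  take Node:  [Resolver Collector Transformer object] + [Node Resolver Collector Transformer object] + [Resolver Collector Transformer object] + [Node Resolver]
  take Resolver:  [Resolver Collector Transformer object] + [Resolver Collector Transformer object] + [Resolver Collector Transformer object] + [Resolver]
  take Collector:  [Collector Transformer object] + [Collector Transformer object] + [Collector Transformer object]
  take Transformer:  [Transformer object] + [Transformer object] + [Transformer object]
  take object:  [object] + [object] + [object]
MRO: Emitter Walker Node Resolver Collector Transformer object
Emitter is at position 0; next is Walker.

Walker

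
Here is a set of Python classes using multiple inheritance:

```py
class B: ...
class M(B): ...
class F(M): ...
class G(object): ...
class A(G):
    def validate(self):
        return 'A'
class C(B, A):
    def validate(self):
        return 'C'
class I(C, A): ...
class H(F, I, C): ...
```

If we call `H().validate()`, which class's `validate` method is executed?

C

L[H] = H + merge(L[F], L[I], L[C], [F I C])
  take F:  [F M B object] + [I C B A G object] + [C B A G object] + [F I C]
  take M:  [M B object] + [I C B A G object] + [C B A G object] + [I C]
  take I:  [B object] + [I C B A G object] + [C B A G object] + [I C]
  take C:  [B object] + [C B A G object] + [C B A G object] + [C]
  take B:  [B object] + [B A G object] + [B A G object]
  take A:  [object] + [A G object] + [A G object]
  take G:  [object] + [G object] + [G object]
  take object:  [object] + [object] + [object]
MRO: H F M I C B A G object
validate is defined in: A, C. First along the MRO is C.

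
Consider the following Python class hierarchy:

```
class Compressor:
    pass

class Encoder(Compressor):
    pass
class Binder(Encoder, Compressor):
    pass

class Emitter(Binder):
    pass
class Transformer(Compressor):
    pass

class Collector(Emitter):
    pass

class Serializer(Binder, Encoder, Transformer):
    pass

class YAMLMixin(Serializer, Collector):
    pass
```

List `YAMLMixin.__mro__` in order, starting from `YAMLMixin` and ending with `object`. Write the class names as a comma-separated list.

YAMLMixin, Serializer, Collector, Emitter, Binder, Encoder, Transformer, Compressor, object

L[YAMLMixin] = YAMLMixin + merge(L[Serializer], L[Collector], [Serializer Collector])
  take Serializer:  [Serializer Binder Encoder Transformer Compressor object] + [Collector Emitter Binder Encoder Compressor object] + [Serializer Collector]
  take Collector:  [Binder Encoder Transformer Compressor object] + [Collector Emitter Binder Encoder Compressor object] + [Collector]
  take Emitter:  [Binder Encoder Transformer Compressor object] + [Emitter Binder Encoder Compressor object]
  take Binder:  [Binder Encoder Transformer Compressor object] + [Binder Encoder Compressor object]
  take Encoder:  [Encoder Transformer Compressor object] + [Encoder Compressor object]
  take Transformer:  [Transformer Compressor object] + [Compressor object]
  take Compressor:  [Compressor object] + [Compressor object]
  take object:  [object] + [object]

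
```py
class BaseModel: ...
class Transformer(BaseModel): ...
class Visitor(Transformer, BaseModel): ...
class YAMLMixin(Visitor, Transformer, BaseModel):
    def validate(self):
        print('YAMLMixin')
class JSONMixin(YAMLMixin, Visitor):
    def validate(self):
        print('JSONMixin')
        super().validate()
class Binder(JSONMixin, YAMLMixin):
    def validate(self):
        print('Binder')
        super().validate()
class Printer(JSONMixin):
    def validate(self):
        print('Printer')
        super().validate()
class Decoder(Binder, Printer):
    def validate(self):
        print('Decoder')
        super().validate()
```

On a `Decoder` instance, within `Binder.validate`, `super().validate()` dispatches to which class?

Printer

L[Decoder] = Decoder + merge(L[Binder], L[Printer], [Binder Printer])
  take Binder:  [Binder JSONMixin YAMLMixin Visitor Transformer BaseModel object] + [Printer JSONMixin YAMLMixin Visitor Transformer BaseModel object] + [Binder Printer]
  take Printer:  [JSONMixin YAMLMixin Visitor Transformer BaseModel object] + [Printer JSONMixin YAMLMixin Visitor Transformer BaseModel object] + [Printer]
  take JSONMixin:  [JSONMixin YAMLMixin Visitor Transformer BaseModel object] + [JSONMixin YAMLMixin Visitor Transformer BaseModel object]
  take YAMLMixin:  [YAMLMixin Visitor Transformer BaseModel object] + [YAMLMixin Visitor Transformer BaseModel object]
  take Visitor:  [Visitor Transformer BaseModel object] + [Visitor Transformer BaseModel object]
  take Transformer:  [Transformer BaseModel object] + [Transformer BaseModel object]
  take BaseModel:  [BaseModel object] + [BaseModel object]
  take object:  [object] + [object]
MRO: Decoder Binder Printer JSONMixin YAMLMixin Visitor Transformer BaseModel object
super() in Binder.validate on a Decoder instance goes to the class after Binder in Decoder's MRO: Printer.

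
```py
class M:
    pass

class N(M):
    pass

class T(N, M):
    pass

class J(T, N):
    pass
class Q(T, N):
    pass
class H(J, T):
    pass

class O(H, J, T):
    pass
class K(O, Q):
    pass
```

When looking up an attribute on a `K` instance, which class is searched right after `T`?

N

L[K] = K + merge(L[O], L[Q], [O Q])
  take O:  [O H J T N M object] + [Q T N M object] + [O Q]
  take H:  [H J T N M object] + [Q T N M object] + [Q]
  take J:  [J T N M object] + [Q T N M object] + [Q]
  take Q:  [T N M object] + [Q T N M object] + [Q]
  take T:  [T N M object] + [T N M object]
  take N:  [N M object] + [N M object]
  take M:  [M object] + [M object]
  take object:  [object] + [object]
MRO: K O H J Q T N M object
T is at position 5; next is N.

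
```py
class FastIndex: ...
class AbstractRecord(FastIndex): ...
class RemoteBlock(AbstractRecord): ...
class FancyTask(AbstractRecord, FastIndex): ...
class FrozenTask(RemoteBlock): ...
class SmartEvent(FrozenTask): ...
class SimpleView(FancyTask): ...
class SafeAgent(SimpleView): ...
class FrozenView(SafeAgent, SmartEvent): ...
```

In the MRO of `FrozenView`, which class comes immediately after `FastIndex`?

object

L[FrozenView] = FrozenView + merge(L[SafeAgent], L[SmartEvent], [SafeAgent SmartEvent])
  take SafeAgent:  [SafeAgent SimpleView FancyTask AbstractRecord FastIndex object] + [SmartEvent FrozenTask RemoteBlock AbstractRecord FastIndex object] + [SafeAgent SmartEvent]
  take SimpleView:  [SimpleView FancyTask AbstractRecord FastIndex object] + [SmartEvent FrozenTask RemoteBlock AbstractRecord FastIndex object] + [SmartEvent]
  take FancyTask:  [FancyTask AbstractRecord FastIndex object] + [SmartEvent FrozenTask RemoteBlock AbstractRecord FastIndex object] + [SmartEvent]
  take SmartEvent:  [AbstractRecord FastIndex object] + [SmartEvent FrozenTask RemoteBlock AbstractRecord FastIndex object] + [SmartEvent]
  take FrozenTask:  [AbstractRecord FastIndex object] + [FrozenTask RemoteBlock AbstractRecord FastIndex object]
  take RemoteBlock:  [AbstractRecord FastIndex object] + [RemoteBlock AbstractRecord FastIndex object]
  take AbstractRecord:  [AbstractRecord FastIndex object] + [AbstractRecord FastIndex object]
  take FastIndex:  [FastIndex object] + [FastIndex object]
  take object:  [object] + [object]
MRO: FrozenView SafeAgent SimpleView FancyTask SmartEvent FrozenTask RemoteBlock AbstractRecord FastIndex object
FastIndex is at position 8; next is object.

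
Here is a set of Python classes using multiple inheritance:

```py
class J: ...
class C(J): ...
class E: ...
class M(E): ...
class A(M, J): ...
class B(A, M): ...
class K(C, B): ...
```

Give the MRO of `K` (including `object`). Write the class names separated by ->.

L[K] = K + merge(L[C], L[B], [C B])
  take C:  [C J object] + [B A M E J object] + [C B]
  take B:  [J object] + [B A M E J object] + [B]
  take A:  [J object] + [A M E J object]
  take M:  [J object] + [M E J object]
  take E:  [J object] + [E J object]
  take J:  [J object] + [J object]
  take object:  [object] + [object]

K -> C -> B -> A -> M -> E -> J -> object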